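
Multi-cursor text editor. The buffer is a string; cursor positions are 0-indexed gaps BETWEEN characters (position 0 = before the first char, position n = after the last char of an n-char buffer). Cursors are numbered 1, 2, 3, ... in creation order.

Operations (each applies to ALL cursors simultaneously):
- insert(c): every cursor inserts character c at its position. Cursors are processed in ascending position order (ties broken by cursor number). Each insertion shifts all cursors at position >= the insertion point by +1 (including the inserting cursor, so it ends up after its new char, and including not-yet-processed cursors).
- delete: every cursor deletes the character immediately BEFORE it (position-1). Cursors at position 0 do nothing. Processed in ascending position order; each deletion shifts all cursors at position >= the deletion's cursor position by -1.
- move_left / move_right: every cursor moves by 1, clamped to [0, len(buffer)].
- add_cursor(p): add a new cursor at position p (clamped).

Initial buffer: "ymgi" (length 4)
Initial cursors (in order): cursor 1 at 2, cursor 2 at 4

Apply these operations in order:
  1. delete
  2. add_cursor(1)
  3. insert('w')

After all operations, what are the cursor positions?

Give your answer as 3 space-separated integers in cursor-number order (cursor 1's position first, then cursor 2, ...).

After op 1 (delete): buffer="yg" (len 2), cursors c1@1 c2@2, authorship ..
After op 2 (add_cursor(1)): buffer="yg" (len 2), cursors c1@1 c3@1 c2@2, authorship ..
After op 3 (insert('w')): buffer="ywwgw" (len 5), cursors c1@3 c3@3 c2@5, authorship .13.2

Answer: 3 5 3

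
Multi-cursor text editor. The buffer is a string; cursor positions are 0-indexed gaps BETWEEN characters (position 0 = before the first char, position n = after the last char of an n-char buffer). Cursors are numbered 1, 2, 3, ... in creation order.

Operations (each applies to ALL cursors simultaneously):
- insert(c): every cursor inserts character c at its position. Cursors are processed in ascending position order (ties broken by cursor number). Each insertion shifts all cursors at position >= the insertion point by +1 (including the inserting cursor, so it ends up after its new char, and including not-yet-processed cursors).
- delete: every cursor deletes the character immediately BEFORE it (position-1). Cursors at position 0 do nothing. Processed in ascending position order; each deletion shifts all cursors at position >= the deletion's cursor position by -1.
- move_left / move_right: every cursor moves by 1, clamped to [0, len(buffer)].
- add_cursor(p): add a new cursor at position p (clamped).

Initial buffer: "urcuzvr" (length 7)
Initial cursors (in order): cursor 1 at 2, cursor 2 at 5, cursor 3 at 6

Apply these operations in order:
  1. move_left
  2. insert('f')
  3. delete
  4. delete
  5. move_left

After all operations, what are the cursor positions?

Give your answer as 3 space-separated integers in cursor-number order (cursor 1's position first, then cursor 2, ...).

After op 1 (move_left): buffer="urcuzvr" (len 7), cursors c1@1 c2@4 c3@5, authorship .......
After op 2 (insert('f')): buffer="ufrcufzfvr" (len 10), cursors c1@2 c2@6 c3@8, authorship .1...2.3..
After op 3 (delete): buffer="urcuzvr" (len 7), cursors c1@1 c2@4 c3@5, authorship .......
After op 4 (delete): buffer="rcvr" (len 4), cursors c1@0 c2@2 c3@2, authorship ....
After op 5 (move_left): buffer="rcvr" (len 4), cursors c1@0 c2@1 c3@1, authorship ....

Answer: 0 1 1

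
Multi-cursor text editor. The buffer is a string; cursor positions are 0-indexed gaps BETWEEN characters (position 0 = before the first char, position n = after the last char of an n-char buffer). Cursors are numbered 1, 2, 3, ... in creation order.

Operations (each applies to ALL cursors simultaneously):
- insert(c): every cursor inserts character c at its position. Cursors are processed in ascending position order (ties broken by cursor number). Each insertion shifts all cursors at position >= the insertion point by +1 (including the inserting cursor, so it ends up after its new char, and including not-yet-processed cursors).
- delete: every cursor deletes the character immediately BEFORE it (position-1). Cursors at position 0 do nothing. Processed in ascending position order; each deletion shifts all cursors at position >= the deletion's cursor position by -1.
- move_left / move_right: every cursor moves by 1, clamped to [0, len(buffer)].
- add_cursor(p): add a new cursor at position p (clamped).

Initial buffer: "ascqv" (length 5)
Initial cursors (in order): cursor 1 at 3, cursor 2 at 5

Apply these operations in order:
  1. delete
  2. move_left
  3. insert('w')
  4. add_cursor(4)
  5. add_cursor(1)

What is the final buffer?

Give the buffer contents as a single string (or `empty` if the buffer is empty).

Answer: awswq

Derivation:
After op 1 (delete): buffer="asq" (len 3), cursors c1@2 c2@3, authorship ...
After op 2 (move_left): buffer="asq" (len 3), cursors c1@1 c2@2, authorship ...
After op 3 (insert('w')): buffer="awswq" (len 5), cursors c1@2 c2@4, authorship .1.2.
After op 4 (add_cursor(4)): buffer="awswq" (len 5), cursors c1@2 c2@4 c3@4, authorship .1.2.
After op 5 (add_cursor(1)): buffer="awswq" (len 5), cursors c4@1 c1@2 c2@4 c3@4, authorship .1.2.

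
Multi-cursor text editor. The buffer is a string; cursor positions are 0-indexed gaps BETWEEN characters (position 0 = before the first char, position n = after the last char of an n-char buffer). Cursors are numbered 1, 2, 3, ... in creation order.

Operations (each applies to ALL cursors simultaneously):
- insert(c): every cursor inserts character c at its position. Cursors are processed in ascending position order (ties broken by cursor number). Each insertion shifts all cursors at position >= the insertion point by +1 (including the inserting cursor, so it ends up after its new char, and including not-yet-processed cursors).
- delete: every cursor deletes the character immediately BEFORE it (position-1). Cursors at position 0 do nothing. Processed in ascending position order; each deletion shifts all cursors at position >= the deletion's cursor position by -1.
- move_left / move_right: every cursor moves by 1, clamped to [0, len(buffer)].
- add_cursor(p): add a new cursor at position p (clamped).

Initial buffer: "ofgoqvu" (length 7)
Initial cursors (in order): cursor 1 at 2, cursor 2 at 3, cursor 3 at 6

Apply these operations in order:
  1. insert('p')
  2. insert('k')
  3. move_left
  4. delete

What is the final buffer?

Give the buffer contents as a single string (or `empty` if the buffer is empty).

Answer: ofkgkoqvku

Derivation:
After op 1 (insert('p')): buffer="ofpgpoqvpu" (len 10), cursors c1@3 c2@5 c3@9, authorship ..1.2...3.
After op 2 (insert('k')): buffer="ofpkgpkoqvpku" (len 13), cursors c1@4 c2@7 c3@12, authorship ..11.22...33.
After op 3 (move_left): buffer="ofpkgpkoqvpku" (len 13), cursors c1@3 c2@6 c3@11, authorship ..11.22...33.
After op 4 (delete): buffer="ofkgkoqvku" (len 10), cursors c1@2 c2@4 c3@8, authorship ..1.2...3.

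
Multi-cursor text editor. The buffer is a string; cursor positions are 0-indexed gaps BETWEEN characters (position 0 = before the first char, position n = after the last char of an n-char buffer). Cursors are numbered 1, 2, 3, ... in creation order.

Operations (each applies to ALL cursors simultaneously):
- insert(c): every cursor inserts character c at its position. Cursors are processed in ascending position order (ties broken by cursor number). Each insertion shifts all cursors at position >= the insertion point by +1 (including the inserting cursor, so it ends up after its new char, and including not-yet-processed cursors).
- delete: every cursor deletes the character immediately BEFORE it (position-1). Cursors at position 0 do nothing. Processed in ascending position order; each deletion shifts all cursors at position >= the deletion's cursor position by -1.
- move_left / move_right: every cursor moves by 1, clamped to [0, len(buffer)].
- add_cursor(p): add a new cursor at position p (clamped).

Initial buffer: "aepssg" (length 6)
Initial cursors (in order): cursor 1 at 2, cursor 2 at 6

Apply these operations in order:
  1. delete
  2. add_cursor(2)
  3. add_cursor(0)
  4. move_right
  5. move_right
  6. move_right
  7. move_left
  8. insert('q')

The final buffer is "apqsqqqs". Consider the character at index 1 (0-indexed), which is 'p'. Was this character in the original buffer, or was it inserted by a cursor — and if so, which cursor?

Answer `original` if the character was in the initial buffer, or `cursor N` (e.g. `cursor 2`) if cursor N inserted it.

Answer: original

Derivation:
After op 1 (delete): buffer="apss" (len 4), cursors c1@1 c2@4, authorship ....
After op 2 (add_cursor(2)): buffer="apss" (len 4), cursors c1@1 c3@2 c2@4, authorship ....
After op 3 (add_cursor(0)): buffer="apss" (len 4), cursors c4@0 c1@1 c3@2 c2@4, authorship ....
After op 4 (move_right): buffer="apss" (len 4), cursors c4@1 c1@2 c3@3 c2@4, authorship ....
After op 5 (move_right): buffer="apss" (len 4), cursors c4@2 c1@3 c2@4 c3@4, authorship ....
After op 6 (move_right): buffer="apss" (len 4), cursors c4@3 c1@4 c2@4 c3@4, authorship ....
After op 7 (move_left): buffer="apss" (len 4), cursors c4@2 c1@3 c2@3 c3@3, authorship ....
After op 8 (insert('q')): buffer="apqsqqqs" (len 8), cursors c4@3 c1@7 c2@7 c3@7, authorship ..4.123.
Authorship (.=original, N=cursor N): . . 4 . 1 2 3 .
Index 1: author = original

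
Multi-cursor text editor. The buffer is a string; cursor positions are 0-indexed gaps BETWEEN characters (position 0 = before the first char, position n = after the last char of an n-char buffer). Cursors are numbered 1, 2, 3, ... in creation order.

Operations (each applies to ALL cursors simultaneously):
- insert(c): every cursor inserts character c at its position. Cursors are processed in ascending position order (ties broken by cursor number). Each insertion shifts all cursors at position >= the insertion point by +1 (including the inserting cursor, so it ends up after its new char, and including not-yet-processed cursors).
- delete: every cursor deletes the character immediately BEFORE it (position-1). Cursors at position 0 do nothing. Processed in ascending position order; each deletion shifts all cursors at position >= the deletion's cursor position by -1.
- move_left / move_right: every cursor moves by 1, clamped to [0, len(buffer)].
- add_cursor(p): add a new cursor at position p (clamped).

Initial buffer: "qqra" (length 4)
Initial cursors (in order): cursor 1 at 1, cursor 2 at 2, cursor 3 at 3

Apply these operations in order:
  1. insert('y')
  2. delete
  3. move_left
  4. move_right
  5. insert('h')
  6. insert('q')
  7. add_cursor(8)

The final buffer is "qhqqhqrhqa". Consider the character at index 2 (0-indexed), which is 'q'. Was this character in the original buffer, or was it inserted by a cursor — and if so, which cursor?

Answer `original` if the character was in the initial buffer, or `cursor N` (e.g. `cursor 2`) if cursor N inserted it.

Answer: cursor 1

Derivation:
After op 1 (insert('y')): buffer="qyqyrya" (len 7), cursors c1@2 c2@4 c3@6, authorship .1.2.3.
After op 2 (delete): buffer="qqra" (len 4), cursors c1@1 c2@2 c3@3, authorship ....
After op 3 (move_left): buffer="qqra" (len 4), cursors c1@0 c2@1 c3@2, authorship ....
After op 4 (move_right): buffer="qqra" (len 4), cursors c1@1 c2@2 c3@3, authorship ....
After op 5 (insert('h')): buffer="qhqhrha" (len 7), cursors c1@2 c2@4 c3@6, authorship .1.2.3.
After op 6 (insert('q')): buffer="qhqqhqrhqa" (len 10), cursors c1@3 c2@6 c3@9, authorship .11.22.33.
After op 7 (add_cursor(8)): buffer="qhqqhqrhqa" (len 10), cursors c1@3 c2@6 c4@8 c3@9, authorship .11.22.33.
Authorship (.=original, N=cursor N): . 1 1 . 2 2 . 3 3 .
Index 2: author = 1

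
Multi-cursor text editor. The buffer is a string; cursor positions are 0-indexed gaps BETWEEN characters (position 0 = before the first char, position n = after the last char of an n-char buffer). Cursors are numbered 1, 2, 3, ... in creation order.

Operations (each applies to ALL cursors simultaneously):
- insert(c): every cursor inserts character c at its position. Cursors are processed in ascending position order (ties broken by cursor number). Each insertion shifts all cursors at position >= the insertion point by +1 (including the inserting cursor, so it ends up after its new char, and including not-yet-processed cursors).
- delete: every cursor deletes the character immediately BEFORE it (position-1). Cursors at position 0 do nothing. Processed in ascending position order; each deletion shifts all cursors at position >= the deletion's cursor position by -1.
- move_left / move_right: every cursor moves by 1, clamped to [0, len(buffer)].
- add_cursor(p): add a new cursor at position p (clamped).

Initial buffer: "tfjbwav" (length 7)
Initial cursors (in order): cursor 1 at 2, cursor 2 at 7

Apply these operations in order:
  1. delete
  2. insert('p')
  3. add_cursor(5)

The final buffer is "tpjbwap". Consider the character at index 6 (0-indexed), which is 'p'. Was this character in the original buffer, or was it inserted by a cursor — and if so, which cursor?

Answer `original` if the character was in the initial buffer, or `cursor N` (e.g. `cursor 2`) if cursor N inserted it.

Answer: cursor 2

Derivation:
After op 1 (delete): buffer="tjbwa" (len 5), cursors c1@1 c2@5, authorship .....
After op 2 (insert('p')): buffer="tpjbwap" (len 7), cursors c1@2 c2@7, authorship .1....2
After op 3 (add_cursor(5)): buffer="tpjbwap" (len 7), cursors c1@2 c3@5 c2@7, authorship .1....2
Authorship (.=original, N=cursor N): . 1 . . . . 2
Index 6: author = 2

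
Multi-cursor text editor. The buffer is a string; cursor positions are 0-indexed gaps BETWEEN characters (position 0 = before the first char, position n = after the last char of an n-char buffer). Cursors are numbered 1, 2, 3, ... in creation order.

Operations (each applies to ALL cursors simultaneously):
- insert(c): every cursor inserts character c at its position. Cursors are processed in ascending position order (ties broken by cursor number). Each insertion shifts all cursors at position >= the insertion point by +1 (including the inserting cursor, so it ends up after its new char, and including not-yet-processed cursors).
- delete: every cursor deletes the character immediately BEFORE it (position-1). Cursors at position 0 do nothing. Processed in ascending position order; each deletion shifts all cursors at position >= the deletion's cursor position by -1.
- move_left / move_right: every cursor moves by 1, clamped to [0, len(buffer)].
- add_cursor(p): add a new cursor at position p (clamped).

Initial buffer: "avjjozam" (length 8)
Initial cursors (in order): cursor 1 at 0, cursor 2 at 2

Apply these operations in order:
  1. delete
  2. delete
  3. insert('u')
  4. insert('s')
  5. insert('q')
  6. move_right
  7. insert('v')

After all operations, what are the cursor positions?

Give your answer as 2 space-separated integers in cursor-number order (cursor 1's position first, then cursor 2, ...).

After op 1 (delete): buffer="ajjozam" (len 7), cursors c1@0 c2@1, authorship .......
After op 2 (delete): buffer="jjozam" (len 6), cursors c1@0 c2@0, authorship ......
After op 3 (insert('u')): buffer="uujjozam" (len 8), cursors c1@2 c2@2, authorship 12......
After op 4 (insert('s')): buffer="uussjjozam" (len 10), cursors c1@4 c2@4, authorship 1212......
After op 5 (insert('q')): buffer="uussqqjjozam" (len 12), cursors c1@6 c2@6, authorship 121212......
After op 6 (move_right): buffer="uussqqjjozam" (len 12), cursors c1@7 c2@7, authorship 121212......
After op 7 (insert('v')): buffer="uussqqjvvjozam" (len 14), cursors c1@9 c2@9, authorship 121212.12.....

Answer: 9 9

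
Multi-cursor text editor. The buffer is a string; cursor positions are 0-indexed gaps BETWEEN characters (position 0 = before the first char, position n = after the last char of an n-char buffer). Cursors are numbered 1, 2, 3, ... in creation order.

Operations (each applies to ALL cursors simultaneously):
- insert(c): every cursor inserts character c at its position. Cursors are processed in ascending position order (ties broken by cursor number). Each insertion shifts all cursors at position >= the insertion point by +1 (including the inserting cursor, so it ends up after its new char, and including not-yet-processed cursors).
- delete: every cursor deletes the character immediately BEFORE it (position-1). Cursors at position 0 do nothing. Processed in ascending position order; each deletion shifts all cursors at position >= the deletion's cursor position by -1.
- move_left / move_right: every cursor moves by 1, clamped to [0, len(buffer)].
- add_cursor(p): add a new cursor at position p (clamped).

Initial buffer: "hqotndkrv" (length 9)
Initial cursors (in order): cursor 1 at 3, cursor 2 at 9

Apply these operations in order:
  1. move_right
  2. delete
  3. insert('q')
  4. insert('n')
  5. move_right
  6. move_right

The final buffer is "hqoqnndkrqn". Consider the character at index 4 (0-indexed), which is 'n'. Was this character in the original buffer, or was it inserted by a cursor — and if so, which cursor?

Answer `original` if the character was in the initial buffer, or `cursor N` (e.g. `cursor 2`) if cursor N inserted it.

After op 1 (move_right): buffer="hqotndkrv" (len 9), cursors c1@4 c2@9, authorship .........
After op 2 (delete): buffer="hqondkr" (len 7), cursors c1@3 c2@7, authorship .......
After op 3 (insert('q')): buffer="hqoqndkrq" (len 9), cursors c1@4 c2@9, authorship ...1....2
After op 4 (insert('n')): buffer="hqoqnndkrqn" (len 11), cursors c1@5 c2@11, authorship ...11....22
After op 5 (move_right): buffer="hqoqnndkrqn" (len 11), cursors c1@6 c2@11, authorship ...11....22
After op 6 (move_right): buffer="hqoqnndkrqn" (len 11), cursors c1@7 c2@11, authorship ...11....22
Authorship (.=original, N=cursor N): . . . 1 1 . . . . 2 2
Index 4: author = 1

Answer: cursor 1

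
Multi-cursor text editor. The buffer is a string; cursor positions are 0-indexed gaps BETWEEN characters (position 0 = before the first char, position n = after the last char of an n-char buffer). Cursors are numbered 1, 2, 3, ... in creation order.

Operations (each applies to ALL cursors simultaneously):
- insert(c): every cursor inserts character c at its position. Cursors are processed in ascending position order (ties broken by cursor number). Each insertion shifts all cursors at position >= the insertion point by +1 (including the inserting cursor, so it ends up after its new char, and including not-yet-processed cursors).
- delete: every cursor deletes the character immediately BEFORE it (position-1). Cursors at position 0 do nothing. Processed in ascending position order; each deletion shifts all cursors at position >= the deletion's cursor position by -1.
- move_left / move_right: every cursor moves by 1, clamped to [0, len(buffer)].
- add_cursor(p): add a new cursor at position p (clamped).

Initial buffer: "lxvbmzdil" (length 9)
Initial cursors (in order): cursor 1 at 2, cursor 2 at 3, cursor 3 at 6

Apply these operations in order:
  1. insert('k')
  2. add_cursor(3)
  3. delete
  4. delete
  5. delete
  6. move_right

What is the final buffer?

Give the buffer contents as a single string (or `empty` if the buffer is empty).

Answer: bdil

Derivation:
After op 1 (insert('k')): buffer="lxkvkbmzkdil" (len 12), cursors c1@3 c2@5 c3@9, authorship ..1.2...3...
After op 2 (add_cursor(3)): buffer="lxkvkbmzkdil" (len 12), cursors c1@3 c4@3 c2@5 c3@9, authorship ..1.2...3...
After op 3 (delete): buffer="lvbmzdil" (len 8), cursors c1@1 c4@1 c2@2 c3@5, authorship ........
After op 4 (delete): buffer="bmdil" (len 5), cursors c1@0 c2@0 c4@0 c3@2, authorship .....
After op 5 (delete): buffer="bdil" (len 4), cursors c1@0 c2@0 c4@0 c3@1, authorship ....
After op 6 (move_right): buffer="bdil" (len 4), cursors c1@1 c2@1 c4@1 c3@2, authorship ....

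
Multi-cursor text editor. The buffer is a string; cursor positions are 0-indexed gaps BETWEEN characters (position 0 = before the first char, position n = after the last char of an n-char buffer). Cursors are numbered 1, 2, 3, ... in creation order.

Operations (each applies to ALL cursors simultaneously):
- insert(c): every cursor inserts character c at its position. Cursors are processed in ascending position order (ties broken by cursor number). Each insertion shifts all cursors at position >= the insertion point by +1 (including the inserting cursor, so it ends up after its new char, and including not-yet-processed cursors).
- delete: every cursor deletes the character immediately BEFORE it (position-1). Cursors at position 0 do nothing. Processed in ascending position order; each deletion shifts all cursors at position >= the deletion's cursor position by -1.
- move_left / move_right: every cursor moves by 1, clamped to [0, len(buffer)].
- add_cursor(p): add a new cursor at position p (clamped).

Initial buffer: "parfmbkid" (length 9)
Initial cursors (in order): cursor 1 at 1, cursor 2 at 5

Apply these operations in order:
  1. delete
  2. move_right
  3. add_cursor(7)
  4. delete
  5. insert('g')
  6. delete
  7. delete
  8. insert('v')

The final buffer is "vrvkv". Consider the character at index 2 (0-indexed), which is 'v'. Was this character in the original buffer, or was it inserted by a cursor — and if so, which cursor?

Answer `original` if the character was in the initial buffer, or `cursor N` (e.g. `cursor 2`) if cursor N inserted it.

Answer: cursor 2

Derivation:
After op 1 (delete): buffer="arfbkid" (len 7), cursors c1@0 c2@3, authorship .......
After op 2 (move_right): buffer="arfbkid" (len 7), cursors c1@1 c2@4, authorship .......
After op 3 (add_cursor(7)): buffer="arfbkid" (len 7), cursors c1@1 c2@4 c3@7, authorship .......
After op 4 (delete): buffer="rfki" (len 4), cursors c1@0 c2@2 c3@4, authorship ....
After op 5 (insert('g')): buffer="grfgkig" (len 7), cursors c1@1 c2@4 c3@7, authorship 1..2..3
After op 6 (delete): buffer="rfki" (len 4), cursors c1@0 c2@2 c3@4, authorship ....
After op 7 (delete): buffer="rk" (len 2), cursors c1@0 c2@1 c3@2, authorship ..
After op 8 (insert('v')): buffer="vrvkv" (len 5), cursors c1@1 c2@3 c3@5, authorship 1.2.3
Authorship (.=original, N=cursor N): 1 . 2 . 3
Index 2: author = 2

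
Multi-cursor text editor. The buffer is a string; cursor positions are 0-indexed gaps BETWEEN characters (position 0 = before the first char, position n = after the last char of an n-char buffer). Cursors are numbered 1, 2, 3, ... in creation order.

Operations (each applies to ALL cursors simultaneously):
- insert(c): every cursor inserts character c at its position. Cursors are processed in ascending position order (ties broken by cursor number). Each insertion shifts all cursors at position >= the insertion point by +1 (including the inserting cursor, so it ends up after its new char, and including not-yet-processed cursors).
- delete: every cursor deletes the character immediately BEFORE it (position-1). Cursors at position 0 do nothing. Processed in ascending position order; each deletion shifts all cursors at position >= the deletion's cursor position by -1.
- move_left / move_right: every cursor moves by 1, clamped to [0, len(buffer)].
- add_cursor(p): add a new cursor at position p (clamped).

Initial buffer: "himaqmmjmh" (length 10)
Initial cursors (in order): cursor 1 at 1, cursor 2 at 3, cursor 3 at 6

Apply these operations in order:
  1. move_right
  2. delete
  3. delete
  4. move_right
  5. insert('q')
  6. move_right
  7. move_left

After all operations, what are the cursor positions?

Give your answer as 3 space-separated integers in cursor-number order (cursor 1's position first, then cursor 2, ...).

After op 1 (move_right): buffer="himaqmmjmh" (len 10), cursors c1@2 c2@4 c3@7, authorship ..........
After op 2 (delete): buffer="hmqmjmh" (len 7), cursors c1@1 c2@2 c3@4, authorship .......
After op 3 (delete): buffer="qjmh" (len 4), cursors c1@0 c2@0 c3@1, authorship ....
After op 4 (move_right): buffer="qjmh" (len 4), cursors c1@1 c2@1 c3@2, authorship ....
After op 5 (insert('q')): buffer="qqqjqmh" (len 7), cursors c1@3 c2@3 c3@5, authorship .12.3..
After op 6 (move_right): buffer="qqqjqmh" (len 7), cursors c1@4 c2@4 c3@6, authorship .12.3..
After op 7 (move_left): buffer="qqqjqmh" (len 7), cursors c1@3 c2@3 c3@5, authorship .12.3..

Answer: 3 3 5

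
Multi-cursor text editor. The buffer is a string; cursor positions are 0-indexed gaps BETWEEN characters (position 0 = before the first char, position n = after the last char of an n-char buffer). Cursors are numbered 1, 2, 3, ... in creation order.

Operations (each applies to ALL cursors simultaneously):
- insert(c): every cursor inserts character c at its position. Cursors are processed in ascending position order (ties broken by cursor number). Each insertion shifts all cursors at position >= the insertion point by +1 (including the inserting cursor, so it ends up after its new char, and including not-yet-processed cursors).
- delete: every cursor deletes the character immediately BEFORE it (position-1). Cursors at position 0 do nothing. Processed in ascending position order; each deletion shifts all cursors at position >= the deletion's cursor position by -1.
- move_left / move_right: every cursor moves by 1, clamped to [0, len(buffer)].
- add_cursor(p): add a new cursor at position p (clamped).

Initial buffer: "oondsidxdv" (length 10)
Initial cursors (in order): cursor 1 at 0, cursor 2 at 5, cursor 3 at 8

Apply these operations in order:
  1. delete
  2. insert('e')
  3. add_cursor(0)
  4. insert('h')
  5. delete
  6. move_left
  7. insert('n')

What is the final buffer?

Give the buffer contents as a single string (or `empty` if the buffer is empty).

Answer: nneoondneidnedv

Derivation:
After op 1 (delete): buffer="oondiddv" (len 8), cursors c1@0 c2@4 c3@6, authorship ........
After op 2 (insert('e')): buffer="eoondeidedv" (len 11), cursors c1@1 c2@6 c3@9, authorship 1....2..3..
After op 3 (add_cursor(0)): buffer="eoondeidedv" (len 11), cursors c4@0 c1@1 c2@6 c3@9, authorship 1....2..3..
After op 4 (insert('h')): buffer="hehoondehidehdv" (len 15), cursors c4@1 c1@3 c2@9 c3@13, authorship 411....22..33..
After op 5 (delete): buffer="eoondeidedv" (len 11), cursors c4@0 c1@1 c2@6 c3@9, authorship 1....2..3..
After op 6 (move_left): buffer="eoondeidedv" (len 11), cursors c1@0 c4@0 c2@5 c3@8, authorship 1....2..3..
After op 7 (insert('n')): buffer="nneoondneidnedv" (len 15), cursors c1@2 c4@2 c2@8 c3@12, authorship 141....22..33..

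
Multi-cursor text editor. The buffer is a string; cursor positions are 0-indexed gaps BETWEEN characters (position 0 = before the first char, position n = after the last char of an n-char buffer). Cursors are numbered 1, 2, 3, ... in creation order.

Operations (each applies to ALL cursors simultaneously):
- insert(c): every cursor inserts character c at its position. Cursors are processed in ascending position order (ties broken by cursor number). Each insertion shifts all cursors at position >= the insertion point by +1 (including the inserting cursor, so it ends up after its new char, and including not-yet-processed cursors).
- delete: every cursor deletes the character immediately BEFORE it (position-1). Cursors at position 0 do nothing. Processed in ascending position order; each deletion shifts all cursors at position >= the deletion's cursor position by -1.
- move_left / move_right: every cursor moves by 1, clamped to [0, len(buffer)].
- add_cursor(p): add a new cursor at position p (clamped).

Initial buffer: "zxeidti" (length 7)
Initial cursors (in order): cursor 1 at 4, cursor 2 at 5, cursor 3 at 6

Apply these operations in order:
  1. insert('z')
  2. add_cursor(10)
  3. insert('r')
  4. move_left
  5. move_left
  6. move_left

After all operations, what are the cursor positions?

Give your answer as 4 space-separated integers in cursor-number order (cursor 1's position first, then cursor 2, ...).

Answer: 3 6 9 11

Derivation:
After op 1 (insert('z')): buffer="zxeizdztzi" (len 10), cursors c1@5 c2@7 c3@9, authorship ....1.2.3.
After op 2 (add_cursor(10)): buffer="zxeizdztzi" (len 10), cursors c1@5 c2@7 c3@9 c4@10, authorship ....1.2.3.
After op 3 (insert('r')): buffer="zxeizrdzrtzrir" (len 14), cursors c1@6 c2@9 c3@12 c4@14, authorship ....11.22.33.4
After op 4 (move_left): buffer="zxeizrdzrtzrir" (len 14), cursors c1@5 c2@8 c3@11 c4@13, authorship ....11.22.33.4
After op 5 (move_left): buffer="zxeizrdzrtzrir" (len 14), cursors c1@4 c2@7 c3@10 c4@12, authorship ....11.22.33.4
After op 6 (move_left): buffer="zxeizrdzrtzrir" (len 14), cursors c1@3 c2@6 c3@9 c4@11, authorship ....11.22.33.4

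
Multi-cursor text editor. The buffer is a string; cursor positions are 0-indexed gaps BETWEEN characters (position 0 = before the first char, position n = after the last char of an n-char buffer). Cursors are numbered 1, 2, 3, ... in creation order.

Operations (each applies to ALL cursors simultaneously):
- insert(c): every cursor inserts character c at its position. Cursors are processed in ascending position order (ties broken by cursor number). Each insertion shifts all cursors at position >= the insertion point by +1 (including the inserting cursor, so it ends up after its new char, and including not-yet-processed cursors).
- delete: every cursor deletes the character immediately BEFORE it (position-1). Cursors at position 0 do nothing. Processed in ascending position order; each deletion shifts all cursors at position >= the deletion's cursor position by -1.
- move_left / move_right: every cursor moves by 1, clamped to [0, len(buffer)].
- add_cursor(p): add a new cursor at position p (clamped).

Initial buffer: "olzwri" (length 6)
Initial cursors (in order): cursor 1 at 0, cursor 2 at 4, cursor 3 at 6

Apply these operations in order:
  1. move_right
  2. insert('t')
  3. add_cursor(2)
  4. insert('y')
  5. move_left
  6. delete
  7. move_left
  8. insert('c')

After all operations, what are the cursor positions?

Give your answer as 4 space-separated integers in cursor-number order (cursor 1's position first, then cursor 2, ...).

Answer: 2 8 11 2

Derivation:
After op 1 (move_right): buffer="olzwri" (len 6), cursors c1@1 c2@5 c3@6, authorship ......
After op 2 (insert('t')): buffer="otlzwrtit" (len 9), cursors c1@2 c2@7 c3@9, authorship .1....2.3
After op 3 (add_cursor(2)): buffer="otlzwrtit" (len 9), cursors c1@2 c4@2 c2@7 c3@9, authorship .1....2.3
After op 4 (insert('y')): buffer="otyylzwrtyity" (len 13), cursors c1@4 c4@4 c2@10 c3@13, authorship .114....22.33
After op 5 (move_left): buffer="otyylzwrtyity" (len 13), cursors c1@3 c4@3 c2@9 c3@12, authorship .114....22.33
After op 6 (delete): buffer="oylzwryiy" (len 9), cursors c1@1 c4@1 c2@6 c3@8, authorship .4....2.3
After op 7 (move_left): buffer="oylzwryiy" (len 9), cursors c1@0 c4@0 c2@5 c3@7, authorship .4....2.3
After op 8 (insert('c')): buffer="ccoylzwcryciy" (len 13), cursors c1@2 c4@2 c2@8 c3@11, authorship 14.4...2.23.3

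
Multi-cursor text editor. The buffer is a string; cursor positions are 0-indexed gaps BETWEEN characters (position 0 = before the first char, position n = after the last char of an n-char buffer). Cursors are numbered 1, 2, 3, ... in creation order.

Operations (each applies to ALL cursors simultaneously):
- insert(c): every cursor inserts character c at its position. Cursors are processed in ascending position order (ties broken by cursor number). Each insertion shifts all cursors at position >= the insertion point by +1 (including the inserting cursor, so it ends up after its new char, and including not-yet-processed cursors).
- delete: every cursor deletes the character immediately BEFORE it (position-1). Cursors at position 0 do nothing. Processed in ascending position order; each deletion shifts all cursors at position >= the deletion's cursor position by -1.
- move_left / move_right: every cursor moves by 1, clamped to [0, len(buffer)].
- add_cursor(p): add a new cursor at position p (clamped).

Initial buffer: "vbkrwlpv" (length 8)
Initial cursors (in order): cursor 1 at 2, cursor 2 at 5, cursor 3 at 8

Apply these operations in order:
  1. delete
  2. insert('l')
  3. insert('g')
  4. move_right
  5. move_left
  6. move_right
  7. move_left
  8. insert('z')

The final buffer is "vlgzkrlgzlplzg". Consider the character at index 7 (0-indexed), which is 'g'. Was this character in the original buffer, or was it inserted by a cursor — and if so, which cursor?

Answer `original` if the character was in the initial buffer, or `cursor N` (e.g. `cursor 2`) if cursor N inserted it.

Answer: cursor 2

Derivation:
After op 1 (delete): buffer="vkrlp" (len 5), cursors c1@1 c2@3 c3@5, authorship .....
After op 2 (insert('l')): buffer="vlkrllpl" (len 8), cursors c1@2 c2@5 c3@8, authorship .1..2..3
After op 3 (insert('g')): buffer="vlgkrlglplg" (len 11), cursors c1@3 c2@7 c3@11, authorship .11..22..33
After op 4 (move_right): buffer="vlgkrlglplg" (len 11), cursors c1@4 c2@8 c3@11, authorship .11..22..33
After op 5 (move_left): buffer="vlgkrlglplg" (len 11), cursors c1@3 c2@7 c3@10, authorship .11..22..33
After op 6 (move_right): buffer="vlgkrlglplg" (len 11), cursors c1@4 c2@8 c3@11, authorship .11..22..33
After op 7 (move_left): buffer="vlgkrlglplg" (len 11), cursors c1@3 c2@7 c3@10, authorship .11..22..33
After op 8 (insert('z')): buffer="vlgzkrlgzlplzg" (len 14), cursors c1@4 c2@9 c3@13, authorship .111..222..333
Authorship (.=original, N=cursor N): . 1 1 1 . . 2 2 2 . . 3 3 3
Index 7: author = 2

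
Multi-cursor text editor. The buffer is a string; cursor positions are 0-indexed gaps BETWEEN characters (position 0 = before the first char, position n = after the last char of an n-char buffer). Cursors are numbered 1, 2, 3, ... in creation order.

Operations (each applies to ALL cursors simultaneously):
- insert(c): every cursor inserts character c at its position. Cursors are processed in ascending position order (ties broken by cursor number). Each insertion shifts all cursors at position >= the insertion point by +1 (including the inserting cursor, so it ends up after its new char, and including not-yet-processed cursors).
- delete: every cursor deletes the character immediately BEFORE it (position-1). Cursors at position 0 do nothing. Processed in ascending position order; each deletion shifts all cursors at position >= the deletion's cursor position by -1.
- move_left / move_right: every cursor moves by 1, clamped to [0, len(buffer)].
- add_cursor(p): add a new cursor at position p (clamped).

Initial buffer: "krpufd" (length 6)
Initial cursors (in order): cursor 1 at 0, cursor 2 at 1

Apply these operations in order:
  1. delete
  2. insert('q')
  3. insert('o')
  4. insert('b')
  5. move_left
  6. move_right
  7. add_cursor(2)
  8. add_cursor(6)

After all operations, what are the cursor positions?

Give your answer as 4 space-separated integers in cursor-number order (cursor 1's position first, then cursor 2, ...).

Answer: 6 6 2 6

Derivation:
After op 1 (delete): buffer="rpufd" (len 5), cursors c1@0 c2@0, authorship .....
After op 2 (insert('q')): buffer="qqrpufd" (len 7), cursors c1@2 c2@2, authorship 12.....
After op 3 (insert('o')): buffer="qqoorpufd" (len 9), cursors c1@4 c2@4, authorship 1212.....
After op 4 (insert('b')): buffer="qqoobbrpufd" (len 11), cursors c1@6 c2@6, authorship 121212.....
After op 5 (move_left): buffer="qqoobbrpufd" (len 11), cursors c1@5 c2@5, authorship 121212.....
After op 6 (move_right): buffer="qqoobbrpufd" (len 11), cursors c1@6 c2@6, authorship 121212.....
After op 7 (add_cursor(2)): buffer="qqoobbrpufd" (len 11), cursors c3@2 c1@6 c2@6, authorship 121212.....
After op 8 (add_cursor(6)): buffer="qqoobbrpufd" (len 11), cursors c3@2 c1@6 c2@6 c4@6, authorship 121212.....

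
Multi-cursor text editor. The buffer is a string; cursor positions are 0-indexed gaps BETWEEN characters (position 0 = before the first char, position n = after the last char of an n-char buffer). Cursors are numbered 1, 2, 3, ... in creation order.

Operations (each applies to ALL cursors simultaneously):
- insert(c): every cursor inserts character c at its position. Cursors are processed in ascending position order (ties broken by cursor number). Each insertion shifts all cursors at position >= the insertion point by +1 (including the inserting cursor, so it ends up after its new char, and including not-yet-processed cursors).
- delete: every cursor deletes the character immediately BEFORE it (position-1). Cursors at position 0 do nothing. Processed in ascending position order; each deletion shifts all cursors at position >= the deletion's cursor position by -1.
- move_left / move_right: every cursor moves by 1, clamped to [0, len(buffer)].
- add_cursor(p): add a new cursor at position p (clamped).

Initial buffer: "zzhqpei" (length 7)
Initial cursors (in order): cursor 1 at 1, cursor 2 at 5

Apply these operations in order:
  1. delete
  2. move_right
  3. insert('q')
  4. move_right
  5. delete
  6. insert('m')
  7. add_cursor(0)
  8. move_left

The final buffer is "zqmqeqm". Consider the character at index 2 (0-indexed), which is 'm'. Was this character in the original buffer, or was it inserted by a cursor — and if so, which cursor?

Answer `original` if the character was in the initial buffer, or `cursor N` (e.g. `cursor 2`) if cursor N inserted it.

After op 1 (delete): buffer="zhqei" (len 5), cursors c1@0 c2@3, authorship .....
After op 2 (move_right): buffer="zhqei" (len 5), cursors c1@1 c2@4, authorship .....
After op 3 (insert('q')): buffer="zqhqeqi" (len 7), cursors c1@2 c2@6, authorship .1...2.
After op 4 (move_right): buffer="zqhqeqi" (len 7), cursors c1@3 c2@7, authorship .1...2.
After op 5 (delete): buffer="zqqeq" (len 5), cursors c1@2 c2@5, authorship .1..2
After op 6 (insert('m')): buffer="zqmqeqm" (len 7), cursors c1@3 c2@7, authorship .11..22
After op 7 (add_cursor(0)): buffer="zqmqeqm" (len 7), cursors c3@0 c1@3 c2@7, authorship .11..22
After op 8 (move_left): buffer="zqmqeqm" (len 7), cursors c3@0 c1@2 c2@6, authorship .11..22
Authorship (.=original, N=cursor N): . 1 1 . . 2 2
Index 2: author = 1

Answer: cursor 1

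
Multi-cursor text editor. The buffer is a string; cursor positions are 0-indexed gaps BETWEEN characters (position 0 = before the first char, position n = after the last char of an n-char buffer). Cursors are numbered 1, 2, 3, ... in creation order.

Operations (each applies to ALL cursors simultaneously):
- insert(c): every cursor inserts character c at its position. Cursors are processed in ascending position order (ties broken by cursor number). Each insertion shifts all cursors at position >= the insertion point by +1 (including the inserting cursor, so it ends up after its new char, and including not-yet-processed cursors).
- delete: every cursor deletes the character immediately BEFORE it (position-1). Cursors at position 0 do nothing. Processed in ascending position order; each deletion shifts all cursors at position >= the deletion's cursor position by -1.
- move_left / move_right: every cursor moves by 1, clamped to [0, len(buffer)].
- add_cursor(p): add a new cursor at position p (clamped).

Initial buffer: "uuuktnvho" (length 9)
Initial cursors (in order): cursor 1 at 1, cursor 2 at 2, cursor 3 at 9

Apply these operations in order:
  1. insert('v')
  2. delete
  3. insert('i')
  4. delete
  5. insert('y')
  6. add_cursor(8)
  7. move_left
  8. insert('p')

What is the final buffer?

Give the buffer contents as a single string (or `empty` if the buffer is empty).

Answer: upyupyuktpnvhopy

Derivation:
After op 1 (insert('v')): buffer="uvuvuktnvhov" (len 12), cursors c1@2 c2@4 c3@12, authorship .1.2.......3
After op 2 (delete): buffer="uuuktnvho" (len 9), cursors c1@1 c2@2 c3@9, authorship .........
After op 3 (insert('i')): buffer="uiuiuktnvhoi" (len 12), cursors c1@2 c2@4 c3@12, authorship .1.2.......3
After op 4 (delete): buffer="uuuktnvho" (len 9), cursors c1@1 c2@2 c3@9, authorship .........
After op 5 (insert('y')): buffer="uyuyuktnvhoy" (len 12), cursors c1@2 c2@4 c3@12, authorship .1.2.......3
After op 6 (add_cursor(8)): buffer="uyuyuktnvhoy" (len 12), cursors c1@2 c2@4 c4@8 c3@12, authorship .1.2.......3
After op 7 (move_left): buffer="uyuyuktnvhoy" (len 12), cursors c1@1 c2@3 c4@7 c3@11, authorship .1.2.......3
After op 8 (insert('p')): buffer="upyupyuktpnvhopy" (len 16), cursors c1@2 c2@5 c4@10 c3@15, authorship .11.22...4....33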